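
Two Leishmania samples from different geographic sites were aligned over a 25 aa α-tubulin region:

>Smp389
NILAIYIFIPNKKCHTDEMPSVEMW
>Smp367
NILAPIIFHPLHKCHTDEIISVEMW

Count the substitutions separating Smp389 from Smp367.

Differing sites — 5:I/P; 6:Y/I; 9:I/H; 11:N/L; 12:K/H; 19:M/I; 20:P/I.
That gives 7 mismatches out of 25 aligned sites, so the Hamming distance is 7.

7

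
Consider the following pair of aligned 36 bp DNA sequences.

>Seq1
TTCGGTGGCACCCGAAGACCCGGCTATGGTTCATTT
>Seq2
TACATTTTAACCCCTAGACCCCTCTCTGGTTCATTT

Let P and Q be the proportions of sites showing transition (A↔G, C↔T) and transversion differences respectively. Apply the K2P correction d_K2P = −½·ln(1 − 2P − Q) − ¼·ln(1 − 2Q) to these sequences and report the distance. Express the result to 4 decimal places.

The sequences differ at positions 2 (T/A, transversion), 4 (G/A, transition), 5 (G/T, transversion), 7 (G/T, transversion), 8 (G/T, transversion), 9 (C/A, transversion), 14 (G/C, transversion), 15 (A/T, transversion), 22 (G/C, transversion), 23 (G/T, transversion), 26 (A/C, transversion).
Of the 11 differences, 1 transition and 10 transversions over 36 sites: P = 1/36 = 0.027778, Q = 10/36 = 0.277778.
d = −0.5·ln(0.666666) − 0.25·ln(0.444444) = −0.5·(-0.405466) − 0.25·(-0.810931) = 0.4055.

0.4055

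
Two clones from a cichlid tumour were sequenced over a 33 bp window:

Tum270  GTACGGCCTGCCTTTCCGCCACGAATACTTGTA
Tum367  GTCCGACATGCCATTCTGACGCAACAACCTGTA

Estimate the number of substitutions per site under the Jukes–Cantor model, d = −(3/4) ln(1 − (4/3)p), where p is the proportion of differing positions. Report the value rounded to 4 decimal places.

0.4408

The sequences differ at positions 3 (A/C), 6 (G/A), 8 (C/A), 13 (T/A), 17 (C/T), 19 (C/A), 21 (A/G), 23 (G/A), 25 (A/C), 26 (T/A), 29 (T/C).
p = 11/33 = 0.333333.
d = −0.75 · ln(1 − (4/3)·0.333333) = −0.75 · ln(0.555556) = −0.75 · (-0.587786) = 0.4408.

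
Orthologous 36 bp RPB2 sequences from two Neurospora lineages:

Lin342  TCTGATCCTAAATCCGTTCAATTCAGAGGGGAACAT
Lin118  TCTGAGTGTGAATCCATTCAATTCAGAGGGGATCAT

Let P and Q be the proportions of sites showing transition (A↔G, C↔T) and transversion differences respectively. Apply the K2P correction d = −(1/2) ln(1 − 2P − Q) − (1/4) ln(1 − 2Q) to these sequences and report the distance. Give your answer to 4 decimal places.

0.1894

Differing sites — 6:T/G (Tv); 7:C/T (Ti); 8:C/G (Tv); 10:A/G (Ti); 16:G/A (Ti); 33:A/T (Tv).
Of the 6 differences, 3 transitions and 3 transversions over 36 sites: P = 3/36 = 0.083333, Q = 3/36 = 0.083333.
d = −0.5·ln(0.750001) − 0.25·ln(0.833334) = −0.5·(-0.287681) − 0.25·(-0.182321) = 0.1894.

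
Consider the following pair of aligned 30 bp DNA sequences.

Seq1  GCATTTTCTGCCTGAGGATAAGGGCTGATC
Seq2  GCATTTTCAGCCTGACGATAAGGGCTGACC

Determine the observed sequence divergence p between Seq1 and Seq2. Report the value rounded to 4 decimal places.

0.1000

Mismatches occur at site 9 (T↔A), site 16 (G↔C), site 29 (T↔C).
There are 3 differences over 30 sites, so p = 3/30 = 0.1000.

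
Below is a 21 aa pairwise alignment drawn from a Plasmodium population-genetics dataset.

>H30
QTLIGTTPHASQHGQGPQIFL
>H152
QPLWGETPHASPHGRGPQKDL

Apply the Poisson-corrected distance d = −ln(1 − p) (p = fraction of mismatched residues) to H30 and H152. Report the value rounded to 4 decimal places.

Mismatches occur at site 2 (T→P), site 4 (I→W), site 6 (T→E), site 12 (Q→P), site 15 (Q→R), site 19 (I→K), site 20 (F→D).
p = 7/21 = 0.333333.
d = −ln(1 − 0.333333) = −ln(0.666667) = 0.4055.

0.4055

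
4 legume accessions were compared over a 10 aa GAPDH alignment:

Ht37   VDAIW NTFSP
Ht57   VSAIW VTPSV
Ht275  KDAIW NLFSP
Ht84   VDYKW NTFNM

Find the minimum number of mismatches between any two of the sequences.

2

Pairwise Hamming distances:
  Ht37 vs Ht57: 4
  Ht37 vs Ht275: 2
  Ht37 vs Ht84: 4
  Ht57 vs Ht275: 6
  Ht57 vs Ht84: 7
  Ht275 vs Ht84: 6
The smallest is 2, between Ht37 and Ht275.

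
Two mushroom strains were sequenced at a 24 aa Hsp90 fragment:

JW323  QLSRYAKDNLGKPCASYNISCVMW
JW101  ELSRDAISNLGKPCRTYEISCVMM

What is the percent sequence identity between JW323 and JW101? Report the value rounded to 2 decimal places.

Differing sites — 1:Q/E; 5:Y/D; 7:K/I; 8:D/S; 15:A/R; 16:S/T; 18:N/E; 24:W/M.
16 of the 24 sites match, so the percent identity is 16/24 × 100 = 66.67%.

66.67%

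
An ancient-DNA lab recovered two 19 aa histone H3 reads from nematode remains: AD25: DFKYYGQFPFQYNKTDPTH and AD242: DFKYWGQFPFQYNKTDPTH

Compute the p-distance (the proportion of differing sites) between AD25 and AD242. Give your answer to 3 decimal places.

0.053

Differing sites — 5:Y/W.
There are 1 differences over 19 sites, so p = 1/19 = 0.053.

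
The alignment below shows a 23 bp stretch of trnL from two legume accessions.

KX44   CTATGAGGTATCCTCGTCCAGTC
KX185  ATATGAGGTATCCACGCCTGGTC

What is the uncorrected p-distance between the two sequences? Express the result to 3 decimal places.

Mismatches occur at site 1 (C↔A), site 14 (T↔A), site 17 (T↔C), site 19 (C↔T), site 20 (A↔G).
There are 5 differences over 23 sites, so p = 5/23 = 0.217.

0.217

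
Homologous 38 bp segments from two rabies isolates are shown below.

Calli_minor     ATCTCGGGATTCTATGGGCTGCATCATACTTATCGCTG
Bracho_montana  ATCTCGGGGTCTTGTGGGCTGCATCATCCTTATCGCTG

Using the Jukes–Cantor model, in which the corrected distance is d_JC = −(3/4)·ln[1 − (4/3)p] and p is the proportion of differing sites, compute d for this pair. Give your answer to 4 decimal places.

Mismatches occur at site 9 (A→G), site 11 (T→C), site 12 (C→T), site 14 (A→G), site 28 (A→C).
p = 5/38 = 0.131579.
d = −0.75 · ln(1 − (4/3)·0.131579) = −0.75 · ln(0.824561) = −0.75 · (-0.192904) = 0.1447.

0.1447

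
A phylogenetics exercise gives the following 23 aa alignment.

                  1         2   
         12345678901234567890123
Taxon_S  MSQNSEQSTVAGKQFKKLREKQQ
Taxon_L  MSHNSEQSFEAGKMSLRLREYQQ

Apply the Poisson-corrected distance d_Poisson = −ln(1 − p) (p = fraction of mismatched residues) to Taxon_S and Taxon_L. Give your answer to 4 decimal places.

Mismatches occur at site 3 (Q→H), site 9 (T→F), site 10 (V→E), site 14 (Q→M), site 15 (F→S), site 16 (K→L), site 17 (K→R), site 21 (K→Y).
p = 8/23 = 0.347826.
d = −ln(1 − 0.347826) = −ln(0.652174) = 0.4274.

0.4274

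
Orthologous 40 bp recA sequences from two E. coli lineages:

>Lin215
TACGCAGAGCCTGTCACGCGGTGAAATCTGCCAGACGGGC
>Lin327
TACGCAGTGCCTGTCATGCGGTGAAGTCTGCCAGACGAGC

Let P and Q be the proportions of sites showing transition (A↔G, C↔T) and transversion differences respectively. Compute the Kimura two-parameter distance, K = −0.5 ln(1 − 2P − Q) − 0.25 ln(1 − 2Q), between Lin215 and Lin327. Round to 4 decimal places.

The sequences differ at positions 8 (A/T, transversion), 17 (C/T, transition), 26 (A/G, transition), 38 (G/A, transition).
Of the 4 differences, 3 transitions and 1 transversion over 40 sites: P = 3/40 = 0.075000, Q = 1/40 = 0.025000.
d = −0.5·ln(0.825000) − 0.25·ln(0.950000) = −0.5·(-0.192372) − 0.25·(-0.051293) = 0.1090.

0.1090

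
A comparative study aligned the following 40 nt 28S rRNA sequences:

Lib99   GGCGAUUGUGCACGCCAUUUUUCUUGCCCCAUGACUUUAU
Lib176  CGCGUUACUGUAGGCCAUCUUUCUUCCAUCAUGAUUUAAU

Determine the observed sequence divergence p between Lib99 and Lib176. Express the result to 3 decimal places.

0.300

The sequences differ at positions 1 (G/C), 5 (A/U), 7 (U/A), 8 (G/C), 11 (C/U), 13 (C/G), 19 (U/C), 26 (G/C), 28 (C/A), 29 (C/U), 35 (C/U), 38 (U/A).
There are 12 differences over 40 sites, so p = 12/40 = 0.300.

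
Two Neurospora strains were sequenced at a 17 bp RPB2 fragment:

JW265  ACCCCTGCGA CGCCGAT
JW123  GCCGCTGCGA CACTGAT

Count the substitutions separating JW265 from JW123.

Mismatches occur at site 1 (A↔G), site 4 (C↔G), site 12 (G↔A), site 14 (C↔T).
That gives 4 mismatches out of 17 aligned sites, so the Hamming distance is 4.

4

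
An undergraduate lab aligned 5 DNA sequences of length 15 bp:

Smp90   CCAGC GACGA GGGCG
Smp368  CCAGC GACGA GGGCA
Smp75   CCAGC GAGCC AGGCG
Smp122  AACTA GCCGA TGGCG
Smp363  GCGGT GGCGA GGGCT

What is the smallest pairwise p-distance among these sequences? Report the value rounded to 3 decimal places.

0.067

Pairwise Hamming distances:
  Smp90 vs Smp368: 1
  Smp90 vs Smp75: 4
  Smp90 vs Smp122: 7
  Smp90 vs Smp363: 5
  Smp368 vs Smp75: 5
  Smp368 vs Smp122: 8
  Smp368 vs Smp363: 5
  Smp75 vs Smp122: 10
  Smp75 vs Smp363: 9
  Smp122 vs Smp363: 8
The smallest is 1 mismatch, between Smp90 and Smp368; p = 1/15 = 0.067.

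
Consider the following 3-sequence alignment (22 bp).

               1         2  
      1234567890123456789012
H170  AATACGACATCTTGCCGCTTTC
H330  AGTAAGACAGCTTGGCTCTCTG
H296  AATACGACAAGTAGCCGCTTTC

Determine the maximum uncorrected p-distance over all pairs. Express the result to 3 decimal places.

Pairwise Hamming distances:
  H170 vs H330: 7
  H170 vs H296: 3
  H330 vs H296: 9
The largest is 9 mismatches, between H330 and H296; p = 9/22 = 0.409.

0.409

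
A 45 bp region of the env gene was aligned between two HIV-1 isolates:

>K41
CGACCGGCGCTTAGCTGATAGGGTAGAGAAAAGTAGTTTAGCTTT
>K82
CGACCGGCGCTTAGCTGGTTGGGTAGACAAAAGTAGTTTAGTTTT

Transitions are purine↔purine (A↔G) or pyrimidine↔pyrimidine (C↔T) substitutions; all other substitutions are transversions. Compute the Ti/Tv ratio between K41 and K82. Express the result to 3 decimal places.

Differing sites — 18:A/G (Ti); 20:A/T (Tv); 28:G/C (Tv); 42:C/T (Ti).
Of the 4 differences, 2 transitions and 2 transversions, so Ti/Tv = 2/2 = 1.000.

1.000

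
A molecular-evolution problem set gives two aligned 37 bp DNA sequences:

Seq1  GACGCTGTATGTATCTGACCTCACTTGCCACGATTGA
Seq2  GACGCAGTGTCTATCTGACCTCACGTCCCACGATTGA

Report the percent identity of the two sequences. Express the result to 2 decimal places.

Mismatches occur at site 6 (T→A), site 9 (A→G), site 11 (G→C), site 25 (T→G), site 27 (G→C).
32 of the 37 sites match, so the percent identity is 32/37 × 100 = 86.49%.

86.49%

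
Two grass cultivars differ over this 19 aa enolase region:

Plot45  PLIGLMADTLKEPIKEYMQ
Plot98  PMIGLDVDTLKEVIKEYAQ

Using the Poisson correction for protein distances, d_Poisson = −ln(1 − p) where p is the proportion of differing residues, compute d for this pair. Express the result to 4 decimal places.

Mismatches occur at site 2 (L↔M), site 6 (M↔D), site 7 (A↔V), site 13 (P↔V), site 18 (M↔A).
p = 5/19 = 0.263158.
d = −ln(1 − 0.263158) = −ln(0.736842) = 0.3054.

0.3054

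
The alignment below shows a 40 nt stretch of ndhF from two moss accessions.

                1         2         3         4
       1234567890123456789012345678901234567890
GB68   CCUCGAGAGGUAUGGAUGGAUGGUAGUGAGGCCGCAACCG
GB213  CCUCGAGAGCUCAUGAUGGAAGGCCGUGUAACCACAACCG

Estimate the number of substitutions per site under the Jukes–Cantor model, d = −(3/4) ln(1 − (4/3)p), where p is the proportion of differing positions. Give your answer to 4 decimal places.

0.3426

Differing sites — 10:G/C; 12:A/C; 13:U/A; 14:G/U; 21:U/A; 24:U/C; 25:A/C; 29:A/U; 30:G/A; 31:G/A; 34:G/A.
p = 11/40 = 0.275000.
d = −0.75 · ln(1 − (4/3)·0.275000) = −0.75 · ln(0.633333) = −0.75 · (-0.456759) = 0.3426.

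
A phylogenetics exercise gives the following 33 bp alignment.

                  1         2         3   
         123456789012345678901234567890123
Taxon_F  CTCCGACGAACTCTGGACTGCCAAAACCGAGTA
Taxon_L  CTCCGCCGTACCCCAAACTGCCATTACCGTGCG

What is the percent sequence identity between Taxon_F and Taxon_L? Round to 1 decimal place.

66.7%

Differing sites — 6:A/C; 9:A/T; 12:T/C; 14:T/C; 15:G/A; 16:G/A; 24:A/T; 25:A/T; 30:A/T; 32:T/C; 33:A/G.
22 of the 33 sites match, so the percent identity is 22/33 × 100 = 66.7%.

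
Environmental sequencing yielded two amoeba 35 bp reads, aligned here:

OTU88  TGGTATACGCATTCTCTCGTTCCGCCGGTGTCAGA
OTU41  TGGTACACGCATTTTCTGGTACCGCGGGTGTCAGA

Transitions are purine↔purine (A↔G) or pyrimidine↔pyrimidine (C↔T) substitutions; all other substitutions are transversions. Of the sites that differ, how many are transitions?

2

Differing sites — 6:T/C (Ti); 14:C/T (Ti); 18:C/G (Tv); 21:T/A (Tv); 26:C/G (Tv).
Of the 5 differences, 2 transitions and 3 transversions, so the answer is 2.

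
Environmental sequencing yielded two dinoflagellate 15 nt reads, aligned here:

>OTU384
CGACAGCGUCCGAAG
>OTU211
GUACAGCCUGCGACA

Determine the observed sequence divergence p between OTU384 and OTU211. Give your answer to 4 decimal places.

0.4000

Mismatches occur at site 1 (C/G), site 2 (G/U), site 8 (G/C), site 10 (C/G), site 14 (A/C), site 15 (G/A).
There are 6 differences over 15 sites, so p = 6/15 = 0.4000.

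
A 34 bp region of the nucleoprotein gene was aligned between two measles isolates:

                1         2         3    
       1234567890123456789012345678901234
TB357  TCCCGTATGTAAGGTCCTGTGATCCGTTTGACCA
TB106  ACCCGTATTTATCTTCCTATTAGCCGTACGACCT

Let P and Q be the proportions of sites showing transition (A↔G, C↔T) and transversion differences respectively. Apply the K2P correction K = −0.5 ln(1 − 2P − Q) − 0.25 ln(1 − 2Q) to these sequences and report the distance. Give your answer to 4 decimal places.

Mismatches occur at site 1 (T/A, transversion), site 9 (G/T, transversion), site 12 (A/T, transversion), site 13 (G/C, transversion), site 14 (G/T, transversion), site 19 (G/A, transition), site 21 (G/T, transversion), site 23 (T/G, transversion), site 28 (T/A, transversion), site 29 (T/C, transition), site 34 (A/T, transversion).
Of the 11 differences, 2 transitions and 9 transversions over 34 sites: P = 2/34 = 0.058824, Q = 9/34 = 0.264706.
d = −0.5·ln(0.617646) − 0.25·ln(0.470588) = −0.5·(-0.481840) − 0.25·(-0.753772) = 0.4294.

0.4294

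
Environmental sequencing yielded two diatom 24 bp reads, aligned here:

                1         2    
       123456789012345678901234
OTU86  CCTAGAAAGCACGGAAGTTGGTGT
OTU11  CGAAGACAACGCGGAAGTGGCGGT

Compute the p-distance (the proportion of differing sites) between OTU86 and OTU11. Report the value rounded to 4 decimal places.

Differing sites — 2:C/G; 3:T/A; 7:A/C; 9:G/A; 11:A/G; 19:T/G; 21:G/C; 22:T/G.
There are 8 differences over 24 sites, so p = 8/24 = 0.3333.

0.3333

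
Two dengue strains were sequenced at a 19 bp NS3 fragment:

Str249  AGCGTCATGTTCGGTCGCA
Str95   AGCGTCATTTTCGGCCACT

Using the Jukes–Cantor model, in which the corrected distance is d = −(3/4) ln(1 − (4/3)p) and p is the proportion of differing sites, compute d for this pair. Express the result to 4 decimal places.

0.2471

Differing sites — 9:G/T; 15:T/C; 17:G/A; 19:A/T.
p = 4/19 = 0.210526.
d = −0.75 · ln(1 − (4/3)·0.210526) = −0.75 · ln(0.719299) = −0.75 · (-0.329478) = 0.2471.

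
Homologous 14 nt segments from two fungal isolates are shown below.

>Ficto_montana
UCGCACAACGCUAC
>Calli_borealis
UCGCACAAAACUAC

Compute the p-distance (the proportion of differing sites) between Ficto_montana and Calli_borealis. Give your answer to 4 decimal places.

The sequences differ at positions 9 (C/A), 10 (G/A).
There are 2 differences over 14 sites, so p = 2/14 = 0.1429.

0.1429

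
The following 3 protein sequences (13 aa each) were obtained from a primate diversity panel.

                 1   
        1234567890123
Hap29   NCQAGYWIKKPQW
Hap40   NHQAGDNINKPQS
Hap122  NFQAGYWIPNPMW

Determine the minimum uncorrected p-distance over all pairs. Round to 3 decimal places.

0.308

Pairwise Hamming distances:
  Hap29 vs Hap40: 5
  Hap29 vs Hap122: 4
  Hap40 vs Hap122: 7
The smallest is 4 mismatches, between Hap29 and Hap122; p = 4/13 = 0.308.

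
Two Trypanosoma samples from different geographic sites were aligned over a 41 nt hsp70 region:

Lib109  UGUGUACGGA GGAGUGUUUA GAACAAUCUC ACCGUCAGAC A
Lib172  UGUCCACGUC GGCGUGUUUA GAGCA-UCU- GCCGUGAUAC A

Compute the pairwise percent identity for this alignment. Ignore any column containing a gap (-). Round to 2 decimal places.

Excluding the 2 gap columns leaves 39 comparable sites.
The sequences differ at positions 4 (G/C), 5 (U/C), 9 (G/U), 10 (A/C), 13 (A/C), 23 (A/G), 31 (A/G), 36 (C/G), 38 (G/U).
30 of the 39 comparable sites match, so the percent identity is 30/39 × 100 = 76.92%.

76.92%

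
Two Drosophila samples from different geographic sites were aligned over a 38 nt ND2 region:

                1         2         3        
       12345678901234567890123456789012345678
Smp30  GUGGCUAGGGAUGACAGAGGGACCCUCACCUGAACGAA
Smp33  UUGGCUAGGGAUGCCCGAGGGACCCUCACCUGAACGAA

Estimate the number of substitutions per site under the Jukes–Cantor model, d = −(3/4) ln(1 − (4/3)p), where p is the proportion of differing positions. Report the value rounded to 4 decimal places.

0.0834

The sequences differ at positions 1 (G/U), 14 (A/C), 16 (A/C).
p = 3/38 = 0.078947.
d = −0.75 · ln(1 − (4/3)·0.078947) = −0.75 · ln(0.894737) = −0.75 · (-0.111225) = 0.0834.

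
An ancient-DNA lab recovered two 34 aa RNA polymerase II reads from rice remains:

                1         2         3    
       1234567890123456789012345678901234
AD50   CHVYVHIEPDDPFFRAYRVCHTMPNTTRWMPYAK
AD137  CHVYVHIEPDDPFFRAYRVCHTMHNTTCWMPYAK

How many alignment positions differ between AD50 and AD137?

Differing sites — 24:P/H; 28:R/C.
That gives 2 mismatches out of 34 aligned sites, so the Hamming distance is 2.

2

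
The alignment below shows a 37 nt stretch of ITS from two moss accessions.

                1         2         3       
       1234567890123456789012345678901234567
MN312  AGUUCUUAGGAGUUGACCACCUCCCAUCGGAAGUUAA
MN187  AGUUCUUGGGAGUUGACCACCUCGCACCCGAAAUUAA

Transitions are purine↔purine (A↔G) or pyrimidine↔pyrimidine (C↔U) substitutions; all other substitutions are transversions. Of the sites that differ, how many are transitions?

Mismatches occur at site 8 (A→G, transition), site 24 (C→G, transversion), site 27 (U→C, transition), site 29 (G→C, transversion), site 33 (G→A, transition).
Of the 5 differences, 3 transitions and 2 transversions, so the answer is 3.

3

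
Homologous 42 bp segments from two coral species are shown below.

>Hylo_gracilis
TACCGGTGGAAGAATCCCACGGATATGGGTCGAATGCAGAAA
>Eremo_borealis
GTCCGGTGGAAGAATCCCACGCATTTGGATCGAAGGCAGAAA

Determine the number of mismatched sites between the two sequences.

6

Differing sites — 1:T/G; 2:A/T; 22:G/C; 25:A/T; 29:G/A; 35:T/G.
That gives 6 mismatches out of 42 aligned sites, so the Hamming distance is 6.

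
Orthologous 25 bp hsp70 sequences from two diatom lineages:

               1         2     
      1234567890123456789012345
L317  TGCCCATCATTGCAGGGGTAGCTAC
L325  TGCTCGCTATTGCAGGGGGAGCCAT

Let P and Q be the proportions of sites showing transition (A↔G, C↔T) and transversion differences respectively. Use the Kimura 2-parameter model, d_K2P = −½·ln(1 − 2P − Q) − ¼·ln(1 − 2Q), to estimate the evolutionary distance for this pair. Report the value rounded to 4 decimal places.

The sequences differ at positions 4 (C/T, transition), 6 (A/G, transition), 7 (T/C, transition), 8 (C/T, transition), 19 (T/G, transversion), 23 (T/C, transition), 25 (C/T, transition).
Of the 7 differences, 6 transitions and 1 transversion over 25 sites: P = 6/25 = 0.240000, Q = 1/25 = 0.040000.
d = −0.5·ln(0.480000) − 0.25·ln(0.920000) = −0.5·(-0.733969) − 0.25·(-0.083382) = 0.3878.

0.3878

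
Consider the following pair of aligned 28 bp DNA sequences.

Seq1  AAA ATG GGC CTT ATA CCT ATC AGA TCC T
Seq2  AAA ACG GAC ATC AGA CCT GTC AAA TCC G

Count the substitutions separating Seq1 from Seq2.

Differing sites — 5:T/C; 8:G/A; 10:C/A; 12:T/C; 14:T/G; 19:A/G; 23:G/A; 28:T/G.
That gives 8 mismatches out of 28 aligned sites, so the Hamming distance is 8.

8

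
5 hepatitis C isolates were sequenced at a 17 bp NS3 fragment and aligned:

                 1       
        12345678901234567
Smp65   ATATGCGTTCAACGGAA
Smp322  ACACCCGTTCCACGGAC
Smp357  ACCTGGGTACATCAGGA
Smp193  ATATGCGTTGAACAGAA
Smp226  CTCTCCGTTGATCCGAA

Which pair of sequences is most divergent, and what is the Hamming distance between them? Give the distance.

10

Pairwise Hamming distances:
  Smp65 vs Smp322: 5
  Smp65 vs Smp357: 7
  Smp65 vs Smp193: 2
  Smp65 vs Smp226: 6
  Smp322 vs Smp357: 10
  Smp322 vs Smp193: 7
  Smp322 vs Smp226: 9
  Smp357 vs Smp193: 7
  Smp357 vs Smp226: 8
  Smp193 vs Smp226: 5
The largest is 10, between Smp322 and Smp357.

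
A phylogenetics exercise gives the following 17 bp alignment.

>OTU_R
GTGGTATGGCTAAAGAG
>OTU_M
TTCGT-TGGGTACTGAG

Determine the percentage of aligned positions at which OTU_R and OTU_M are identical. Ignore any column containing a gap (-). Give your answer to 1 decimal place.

Excluding the 1 gap column leaves 16 comparable sites.
The sequences differ at positions 1 (G/T), 3 (G/C), 10 (C/G), 13 (A/C), 14 (A/T).
11 of the 16 comparable sites match, so the percent identity is 11/16 × 100 = 68.8%.

68.8%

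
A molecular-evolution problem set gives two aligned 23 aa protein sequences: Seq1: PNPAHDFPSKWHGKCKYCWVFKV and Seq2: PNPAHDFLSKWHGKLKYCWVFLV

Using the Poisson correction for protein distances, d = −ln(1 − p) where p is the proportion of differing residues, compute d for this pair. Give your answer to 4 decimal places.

The sequences differ at positions 8 (P/L), 15 (C/L), 22 (K/L).
p = 3/23 = 0.130435.
d = −ln(1 − 0.130435) = −ln(0.869565) = 0.1398.

0.1398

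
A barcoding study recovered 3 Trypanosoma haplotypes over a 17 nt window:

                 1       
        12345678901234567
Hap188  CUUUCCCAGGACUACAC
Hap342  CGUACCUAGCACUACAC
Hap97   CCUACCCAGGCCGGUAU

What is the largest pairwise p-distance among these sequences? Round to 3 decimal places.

0.471

Pairwise Hamming distances:
  Hap188 vs Hap342: 4
  Hap188 vs Hap97: 7
  Hap342 vs Hap97: 8
The largest is 8 mismatches, between Hap342 and Hap97; p = 8/17 = 0.471.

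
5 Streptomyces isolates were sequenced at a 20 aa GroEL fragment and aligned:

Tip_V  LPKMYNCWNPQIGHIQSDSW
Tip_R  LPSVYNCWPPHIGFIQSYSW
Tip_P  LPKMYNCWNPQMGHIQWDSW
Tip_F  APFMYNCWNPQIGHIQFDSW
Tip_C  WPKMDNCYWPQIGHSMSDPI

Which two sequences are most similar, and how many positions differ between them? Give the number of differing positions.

Pairwise Hamming distances:
  Tip_V vs Tip_R: 6
  Tip_V vs Tip_P: 2
  Tip_V vs Tip_F: 3
  Tip_V vs Tip_C: 8
  Tip_R vs Tip_P: 8
  Tip_R vs Tip_F: 8
  Tip_R vs Tip_C: 13
  Tip_P vs Tip_F: 4
  Tip_P vs Tip_C: 10
  Tip_F vs Tip_C: 10
The smallest is 2, between Tip_V and Tip_P.

2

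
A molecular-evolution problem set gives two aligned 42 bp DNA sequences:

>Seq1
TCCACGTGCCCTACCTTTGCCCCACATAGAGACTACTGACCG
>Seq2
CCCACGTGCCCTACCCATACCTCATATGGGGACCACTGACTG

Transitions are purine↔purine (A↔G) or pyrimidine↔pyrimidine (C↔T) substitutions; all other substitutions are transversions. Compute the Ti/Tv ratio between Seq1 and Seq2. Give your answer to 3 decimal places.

9.000

Differing sites — 1:T/C (Ti); 16:T/C (Ti); 17:T/A (Tv); 19:G/A (Ti); 22:C/T (Ti); 25:C/T (Ti); 28:A/G (Ti); 30:A/G (Ti); 34:T/C (Ti); 41:C/T (Ti).
Of the 10 differences, 9 transitions and 1 transversion, so Ti/Tv = 9/1 = 9.000.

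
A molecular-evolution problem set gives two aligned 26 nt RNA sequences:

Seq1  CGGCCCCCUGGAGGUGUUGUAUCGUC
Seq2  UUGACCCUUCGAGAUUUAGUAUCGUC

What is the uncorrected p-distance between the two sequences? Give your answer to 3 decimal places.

Mismatches occur at site 1 (C/U), site 2 (G/U), site 4 (C/A), site 8 (C/U), site 10 (G/C), site 14 (G/A), site 16 (G/U), site 18 (U/A).
There are 8 differences over 26 sites, so p = 8/26 = 0.308.

0.308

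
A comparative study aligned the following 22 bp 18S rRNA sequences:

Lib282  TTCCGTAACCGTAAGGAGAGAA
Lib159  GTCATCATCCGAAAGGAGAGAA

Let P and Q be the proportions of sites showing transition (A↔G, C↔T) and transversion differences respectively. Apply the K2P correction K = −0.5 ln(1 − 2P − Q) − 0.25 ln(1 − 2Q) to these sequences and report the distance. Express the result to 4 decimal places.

0.3430

Differing sites — 1:T/G (Tv); 4:C/A (Tv); 5:G/T (Tv); 6:T/C (Ti); 8:A/T (Tv); 12:T/A (Tv).
Of the 6 differences, 1 transition and 5 transversions over 22 sites: P = 1/22 = 0.045455, Q = 5/22 = 0.227273.
d = −0.5·ln(0.681817) − 0.25·ln(0.545454) = −0.5·(-0.382994) − 0.25·(-0.606137) = 0.3430.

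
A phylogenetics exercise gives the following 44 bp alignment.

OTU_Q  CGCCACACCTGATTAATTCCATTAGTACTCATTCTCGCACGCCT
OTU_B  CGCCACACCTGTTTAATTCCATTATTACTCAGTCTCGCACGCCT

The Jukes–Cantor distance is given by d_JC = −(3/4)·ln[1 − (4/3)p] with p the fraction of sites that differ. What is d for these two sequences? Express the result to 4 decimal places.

0.0715

Mismatches occur at site 12 (A→T), site 25 (G→T), site 32 (T→G).
p = 3/44 = 0.068182.
d = −0.75 · ln(1 − (4/3)·0.068182) = −0.75 · ln(0.909091) = −0.75 · (-0.095310) = 0.0715.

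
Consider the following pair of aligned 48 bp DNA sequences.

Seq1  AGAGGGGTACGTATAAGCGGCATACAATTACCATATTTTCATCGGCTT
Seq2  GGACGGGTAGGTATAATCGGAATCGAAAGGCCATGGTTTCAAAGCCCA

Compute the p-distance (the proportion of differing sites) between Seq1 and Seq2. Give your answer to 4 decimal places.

Differing sites — 1:A/G; 4:G/C; 10:C/G; 17:G/T; 21:C/A; 24:A/C; 25:C/G; 28:T/A; 29:T/G; 30:A/G; 35:A/G; 36:T/G; 42:T/A; 43:C/A; 45:G/C; 47:T/C; 48:T/A.
There are 17 differences over 48 sites, so p = 17/48 = 0.3542.

0.3542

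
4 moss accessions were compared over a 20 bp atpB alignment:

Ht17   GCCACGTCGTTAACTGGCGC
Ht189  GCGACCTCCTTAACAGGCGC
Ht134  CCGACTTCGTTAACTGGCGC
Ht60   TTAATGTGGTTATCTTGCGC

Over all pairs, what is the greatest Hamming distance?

Pairwise Hamming distances:
  Ht17 vs Ht189: 4
  Ht17 vs Ht134: 3
  Ht17 vs Ht60: 7
  Ht189 vs Ht134: 4
  Ht189 vs Ht60: 10
  Ht134 vs Ht60: 8
The largest is 10, between Ht189 and Ht60.

10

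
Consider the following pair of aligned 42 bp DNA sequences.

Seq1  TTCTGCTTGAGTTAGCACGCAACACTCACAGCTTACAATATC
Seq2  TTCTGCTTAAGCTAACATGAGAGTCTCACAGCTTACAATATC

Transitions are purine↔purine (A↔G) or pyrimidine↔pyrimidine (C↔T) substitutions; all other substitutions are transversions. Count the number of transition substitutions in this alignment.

Mismatches occur at site 9 (G/A, transition), site 12 (T/C, transition), site 15 (G/A, transition), site 18 (C/T, transition), site 20 (C/A, transversion), site 21 (A/G, transition), site 23 (C/G, transversion), site 24 (A/T, transversion).
Of the 8 differences, 5 transitions and 3 transversions, so the answer is 5.

5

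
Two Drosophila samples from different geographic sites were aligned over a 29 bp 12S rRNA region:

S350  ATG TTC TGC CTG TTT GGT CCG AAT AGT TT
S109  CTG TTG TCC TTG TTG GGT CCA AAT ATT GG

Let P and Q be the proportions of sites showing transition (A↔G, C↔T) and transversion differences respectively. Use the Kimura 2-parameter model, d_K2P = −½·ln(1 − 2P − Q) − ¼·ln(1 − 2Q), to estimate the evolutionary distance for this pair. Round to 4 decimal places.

0.4033

Mismatches occur at site 1 (A/C, transversion), site 6 (C/G, transversion), site 8 (G/C, transversion), site 10 (C/T, transition), site 15 (T/G, transversion), site 21 (G/A, transition), site 26 (G/T, transversion), site 28 (T/G, transversion), site 29 (T/G, transversion).
Of the 9 differences, 2 transitions and 7 transversions over 29 sites: P = 2/29 = 0.068966, Q = 7/29 = 0.241379.
d = −0.5·ln(0.620689) − 0.25·ln(0.517242) = −0.5·(-0.476925) − 0.25·(-0.659244) = 0.4033.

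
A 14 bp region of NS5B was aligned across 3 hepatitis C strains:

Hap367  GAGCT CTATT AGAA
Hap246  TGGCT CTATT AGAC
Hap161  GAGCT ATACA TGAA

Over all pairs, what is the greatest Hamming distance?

Pairwise Hamming distances:
  Hap367 vs Hap246: 3
  Hap367 vs Hap161: 4
  Hap246 vs Hap161: 7
The largest is 7, between Hap246 and Hap161.

7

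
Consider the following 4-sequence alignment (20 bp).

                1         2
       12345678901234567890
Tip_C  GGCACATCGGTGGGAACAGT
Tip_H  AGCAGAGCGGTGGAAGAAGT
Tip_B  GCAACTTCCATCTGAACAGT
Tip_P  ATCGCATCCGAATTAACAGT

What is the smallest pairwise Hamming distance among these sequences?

Pairwise Hamming distances:
  Tip_C vs Tip_H: 6
  Tip_C vs Tip_B: 7
  Tip_C vs Tip_P: 8
  Tip_H vs Tip_B: 13
  Tip_H vs Tip_P: 11
  Tip_B vs Tip_P: 9
The smallest is 6, between Tip_C and Tip_H.

6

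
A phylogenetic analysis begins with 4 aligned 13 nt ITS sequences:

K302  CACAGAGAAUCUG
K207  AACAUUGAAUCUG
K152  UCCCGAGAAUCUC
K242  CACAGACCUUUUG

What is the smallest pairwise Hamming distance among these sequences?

Pairwise Hamming distances:
  K302 vs K207: 3
  K302 vs K152: 4
  K302 vs K242: 4
  K207 vs K152: 6
  K207 vs K242: 7
  K152 vs K242: 8
The smallest is 3, between K302 and K207.

3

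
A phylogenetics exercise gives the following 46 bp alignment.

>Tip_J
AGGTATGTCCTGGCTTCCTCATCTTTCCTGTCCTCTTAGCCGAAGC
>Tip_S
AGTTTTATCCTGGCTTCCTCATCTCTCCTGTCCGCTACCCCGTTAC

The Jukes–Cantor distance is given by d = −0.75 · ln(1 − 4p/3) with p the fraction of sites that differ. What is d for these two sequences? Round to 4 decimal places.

0.2880

Mismatches occur at site 3 (G→T), site 5 (A→T), site 7 (G→A), site 25 (T→C), site 34 (T→G), site 37 (T→A), site 38 (A→C), site 39 (G→C), site 43 (A→T), site 44 (A→T), site 45 (G→A).
p = 11/46 = 0.239130.
d = −0.75 · ln(1 − (4/3)·0.239130) = −0.75 · ln(0.681160) = −0.75 · (-0.383958) = 0.2880.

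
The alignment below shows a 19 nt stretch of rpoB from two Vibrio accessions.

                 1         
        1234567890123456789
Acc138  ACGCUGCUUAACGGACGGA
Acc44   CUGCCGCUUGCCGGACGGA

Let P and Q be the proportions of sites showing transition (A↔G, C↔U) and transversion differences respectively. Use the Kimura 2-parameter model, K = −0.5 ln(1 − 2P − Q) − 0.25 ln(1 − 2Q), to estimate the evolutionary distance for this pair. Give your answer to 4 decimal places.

Mismatches occur at site 1 (A↔C, transversion), site 2 (C↔U, transition), site 5 (U↔C, transition), site 10 (A↔G, transition), site 11 (A↔C, transversion).
Of the 5 differences, 3 transitions and 2 transversions over 19 sites: P = 3/19 = 0.157895, Q = 2/19 = 0.105263.
d = −0.5·ln(0.578947) − 0.25·ln(0.789474) = −0.5·(-0.546544) − 0.25·(-0.236388) = 0.3324.

0.3324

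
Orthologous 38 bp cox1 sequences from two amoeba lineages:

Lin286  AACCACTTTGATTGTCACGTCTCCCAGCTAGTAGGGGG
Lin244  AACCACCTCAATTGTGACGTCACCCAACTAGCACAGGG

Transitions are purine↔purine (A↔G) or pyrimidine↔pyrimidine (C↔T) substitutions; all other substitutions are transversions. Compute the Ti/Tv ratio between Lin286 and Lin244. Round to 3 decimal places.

Mismatches occur at site 7 (T↔C, transition), site 9 (T↔C, transition), site 10 (G↔A, transition), site 16 (C↔G, transversion), site 22 (T↔A, transversion), site 27 (G↔A, transition), site 32 (T↔C, transition), site 34 (G↔C, transversion), site 35 (G↔A, transition).
Of the 9 differences, 6 transitions and 3 transversions, so Ti/Tv = 6/3 = 2.000.

2.000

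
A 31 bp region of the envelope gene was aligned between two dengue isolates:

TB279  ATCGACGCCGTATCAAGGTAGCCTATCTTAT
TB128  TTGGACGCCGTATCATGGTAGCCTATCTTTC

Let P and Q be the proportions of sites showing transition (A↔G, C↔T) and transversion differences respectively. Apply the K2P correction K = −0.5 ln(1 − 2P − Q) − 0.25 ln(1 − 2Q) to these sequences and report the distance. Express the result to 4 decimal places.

0.1822

Mismatches occur at site 1 (A→T, transversion), site 3 (C→G, transversion), site 16 (A→T, transversion), site 30 (A→T, transversion), site 31 (T→C, transition).
Of the 5 differences, 1 transition and 4 transversions over 31 sites: P = 1/31 = 0.032258, Q = 4/31 = 0.129032.
d = −0.5·ln(0.806452) − 0.25·ln(0.741936) = −0.5·(-0.215111) − 0.25·(-0.298492) = 0.1822.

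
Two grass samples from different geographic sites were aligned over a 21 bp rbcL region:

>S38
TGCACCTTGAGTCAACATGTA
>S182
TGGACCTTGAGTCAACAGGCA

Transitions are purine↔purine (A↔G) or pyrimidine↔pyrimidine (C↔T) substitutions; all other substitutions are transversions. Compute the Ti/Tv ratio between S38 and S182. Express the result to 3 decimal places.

0.500

The sequences differ at positions 3 (C/G, transversion), 18 (T/G, transversion), 20 (T/C, transition).
Of the 3 differences, 1 transition and 2 transversions, so Ti/Tv = 1/2 = 0.500.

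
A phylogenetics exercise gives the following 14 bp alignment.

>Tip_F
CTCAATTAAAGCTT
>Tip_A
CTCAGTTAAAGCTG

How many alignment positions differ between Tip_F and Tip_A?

2

Mismatches occur at site 5 (A/G), site 14 (T/G).
That gives 2 mismatches out of 14 aligned sites, so the Hamming distance is 2.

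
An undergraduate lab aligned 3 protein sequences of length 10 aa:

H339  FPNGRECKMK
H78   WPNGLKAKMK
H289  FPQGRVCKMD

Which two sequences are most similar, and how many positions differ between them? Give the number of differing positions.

3

Pairwise Hamming distances:
  H339 vs H78: 4
  H339 vs H289: 3
  H78 vs H289: 6
The smallest is 3, between H339 and H289.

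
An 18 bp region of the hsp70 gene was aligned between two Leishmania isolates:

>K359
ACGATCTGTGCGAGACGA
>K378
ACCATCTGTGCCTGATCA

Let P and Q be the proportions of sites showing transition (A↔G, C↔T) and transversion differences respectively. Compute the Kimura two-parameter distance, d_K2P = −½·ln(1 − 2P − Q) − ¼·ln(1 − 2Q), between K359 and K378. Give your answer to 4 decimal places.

Mismatches occur at site 3 (G↔C, transversion), site 12 (G↔C, transversion), site 13 (A↔T, transversion), site 16 (C↔T, transition), site 17 (G↔C, transversion).
Of the 5 differences, 1 transition and 4 transversions over 18 sites: P = 1/18 = 0.055556, Q = 4/18 = 0.222222.
d = −0.5·ln(0.666666) − 0.25·ln(0.555556) = −0.5·(-0.405466) − 0.25·(-0.587786) = 0.3497.

0.3497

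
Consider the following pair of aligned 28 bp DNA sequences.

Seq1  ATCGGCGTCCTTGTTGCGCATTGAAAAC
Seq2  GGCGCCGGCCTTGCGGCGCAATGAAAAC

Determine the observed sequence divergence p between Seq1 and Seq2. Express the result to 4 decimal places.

Differing sites — 1:A/G; 2:T/G; 5:G/C; 8:T/G; 14:T/C; 15:T/G; 21:T/A.
There are 7 differences over 28 sites, so p = 7/28 = 0.2500.

0.2500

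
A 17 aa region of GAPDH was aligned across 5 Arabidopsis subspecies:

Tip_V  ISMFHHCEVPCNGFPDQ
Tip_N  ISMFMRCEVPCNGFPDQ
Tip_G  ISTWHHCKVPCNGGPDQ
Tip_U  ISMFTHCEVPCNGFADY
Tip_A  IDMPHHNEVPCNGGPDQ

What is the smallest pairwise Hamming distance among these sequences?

2

Pairwise Hamming distances:
  Tip_V vs Tip_N: 2
  Tip_V vs Tip_G: 4
  Tip_V vs Tip_U: 3
  Tip_V vs Tip_A: 4
  Tip_N vs Tip_G: 6
  Tip_N vs Tip_U: 4
  Tip_N vs Tip_A: 6
  Tip_G vs Tip_U: 7
  Tip_G vs Tip_A: 5
  Tip_U vs Tip_A: 7
The smallest is 2, between Tip_V and Tip_N.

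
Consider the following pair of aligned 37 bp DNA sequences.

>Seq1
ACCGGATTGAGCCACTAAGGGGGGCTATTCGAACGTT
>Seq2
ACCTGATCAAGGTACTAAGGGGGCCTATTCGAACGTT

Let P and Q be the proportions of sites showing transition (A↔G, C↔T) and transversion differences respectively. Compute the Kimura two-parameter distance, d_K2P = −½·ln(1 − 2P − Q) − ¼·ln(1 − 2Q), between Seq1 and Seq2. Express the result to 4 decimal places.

Mismatches occur at site 4 (G/T, transversion), site 8 (T/C, transition), site 9 (G/A, transition), site 12 (C/G, transversion), site 13 (C/T, transition), site 24 (G/C, transversion).
Of the 6 differences, 3 transitions and 3 transversions over 37 sites: P = 3/37 = 0.081081, Q = 3/37 = 0.081081.
d = −0.5·ln(0.756757) − 0.25·ln(0.837838) = −0.5·(-0.278713) − 0.25·(-0.176931) = 0.1836.

0.1836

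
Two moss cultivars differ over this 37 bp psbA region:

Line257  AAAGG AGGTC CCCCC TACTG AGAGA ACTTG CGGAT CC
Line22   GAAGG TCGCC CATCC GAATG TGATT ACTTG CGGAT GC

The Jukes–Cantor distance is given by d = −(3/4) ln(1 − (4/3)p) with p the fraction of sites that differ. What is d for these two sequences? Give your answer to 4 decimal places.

0.4248

The sequences differ at positions 1 (A/G), 6 (A/T), 7 (G/C), 9 (T/C), 12 (C/A), 13 (C/T), 16 (T/G), 18 (C/A), 21 (A/T), 24 (G/T), 25 (A/T), 36 (C/G).
p = 12/37 = 0.324324.
d = −0.75 · ln(1 − (4/3)·0.324324) = −0.75 · ln(0.567568) = −0.75 · (-0.566395) = 0.4248.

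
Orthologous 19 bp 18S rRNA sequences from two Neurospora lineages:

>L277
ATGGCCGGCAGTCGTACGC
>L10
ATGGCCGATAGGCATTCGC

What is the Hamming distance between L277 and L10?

Differing sites — 8:G/A; 9:C/T; 12:T/G; 14:G/A; 16:A/T.
That gives 5 mismatches out of 19 aligned sites, so the Hamming distance is 5.

5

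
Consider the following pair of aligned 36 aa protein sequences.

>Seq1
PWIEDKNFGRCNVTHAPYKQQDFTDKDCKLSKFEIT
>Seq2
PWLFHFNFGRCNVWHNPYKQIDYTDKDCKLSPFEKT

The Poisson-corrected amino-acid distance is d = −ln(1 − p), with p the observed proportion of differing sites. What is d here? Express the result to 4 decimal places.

The sequences differ at positions 3 (I/L), 4 (E/F), 5 (D/H), 6 (K/F), 14 (T/W), 16 (A/N), 21 (Q/I), 23 (F/Y), 32 (K/P), 35 (I/K).
p = 10/36 = 0.277778.
d = −ln(1 − 0.277778) = −ln(0.722222) = 0.3254.

0.3254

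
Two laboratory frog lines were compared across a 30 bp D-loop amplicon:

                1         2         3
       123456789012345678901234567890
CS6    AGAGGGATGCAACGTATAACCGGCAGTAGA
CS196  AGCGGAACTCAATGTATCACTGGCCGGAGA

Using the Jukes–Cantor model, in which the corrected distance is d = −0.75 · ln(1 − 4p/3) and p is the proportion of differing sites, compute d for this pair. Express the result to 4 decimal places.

0.3831

The sequences differ at positions 3 (A/C), 6 (G/A), 8 (T/C), 9 (G/T), 13 (C/T), 18 (A/C), 21 (C/T), 25 (A/C), 27 (T/G).
p = 9/30 = 0.300000.
d = −0.75 · ln(1 − (4/3)·0.300000) = −0.75 · ln(0.600000) = −0.75 · (-0.510826) = 0.3831.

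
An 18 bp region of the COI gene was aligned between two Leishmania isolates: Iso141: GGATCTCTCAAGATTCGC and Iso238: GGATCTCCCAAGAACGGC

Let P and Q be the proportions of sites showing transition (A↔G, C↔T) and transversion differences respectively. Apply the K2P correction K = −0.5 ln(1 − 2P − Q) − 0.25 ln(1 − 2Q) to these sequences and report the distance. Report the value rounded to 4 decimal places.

0.2656

Mismatches occur at site 8 (T↔C, transition), site 14 (T↔A, transversion), site 15 (T↔C, transition), site 16 (C↔G, transversion).
Of the 4 differences, 2 transitions and 2 transversions over 18 sites: P = 2/18 = 0.111111, Q = 2/18 = 0.111111.
d = −0.5·ln(0.666667) − 0.25·ln(0.777778) = −0.5·(-0.405465) − 0.25·(-0.251314) = 0.2656.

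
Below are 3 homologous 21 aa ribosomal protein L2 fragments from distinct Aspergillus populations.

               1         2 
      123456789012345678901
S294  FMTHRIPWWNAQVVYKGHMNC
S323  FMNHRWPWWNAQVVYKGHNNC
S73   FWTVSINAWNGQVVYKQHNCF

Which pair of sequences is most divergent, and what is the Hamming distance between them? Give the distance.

Pairwise Hamming distances:
  S294 vs S323: 3
  S294 vs S73: 10
  S323 vs S73: 11
The largest is 11, between S323 and S73.

11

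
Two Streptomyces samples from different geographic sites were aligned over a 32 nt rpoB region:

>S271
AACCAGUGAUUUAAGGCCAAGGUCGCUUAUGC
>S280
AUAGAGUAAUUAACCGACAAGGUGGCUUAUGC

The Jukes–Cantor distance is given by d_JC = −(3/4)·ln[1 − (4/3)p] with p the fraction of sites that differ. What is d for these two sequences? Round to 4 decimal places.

Differing sites — 2:A/U; 3:C/A; 4:C/G; 8:G/A; 12:U/A; 14:A/C; 15:G/C; 17:C/A; 24:C/G.
p = 9/32 = 0.281250.
d = −0.75 · ln(1 − (4/3)·0.281250) = −0.75 · ln(0.625000) = −0.75 · (-0.470004) = 0.3525.

0.3525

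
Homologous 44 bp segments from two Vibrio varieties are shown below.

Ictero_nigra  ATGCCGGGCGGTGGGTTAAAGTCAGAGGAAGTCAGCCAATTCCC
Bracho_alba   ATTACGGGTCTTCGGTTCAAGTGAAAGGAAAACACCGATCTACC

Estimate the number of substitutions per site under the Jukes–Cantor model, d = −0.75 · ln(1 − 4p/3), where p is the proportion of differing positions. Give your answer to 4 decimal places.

0.4975

The sequences differ at positions 3 (G/T), 4 (C/A), 9 (C/T), 10 (G/C), 11 (G/T), 13 (G/C), 18 (A/C), 23 (C/G), 25 (G/A), 31 (G/A), 32 (T/A), 35 (G/C), 37 (C/G), 39 (A/T), 40 (T/C), 42 (C/A).
p = 16/44 = 0.363636.
d = −0.75 · ln(1 − (4/3)·0.363636) = −0.75 · ln(0.515152) = −0.75 · (-0.663293) = 0.4975.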